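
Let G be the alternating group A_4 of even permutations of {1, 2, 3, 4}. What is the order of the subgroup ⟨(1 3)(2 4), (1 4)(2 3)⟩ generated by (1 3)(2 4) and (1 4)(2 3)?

4

|⟨(1 3)(2 4)⟩| = 2 and |⟨(1 4)(2 3)⟩| = 2, so |H| is a multiple of lcm(2, 2) = 2 and divides |G| = 12.
Closing under the operation: H = {e, (1 2)(3 4), (1 3)(2 4), (1 4)(2 3)}, so |H| = 4.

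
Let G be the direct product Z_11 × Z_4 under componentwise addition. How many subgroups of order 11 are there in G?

1

|G| = 44 and 11 | 44, so subgroups of order 11 are possible by Lagrange.
The subgroups of order 11 are: {(0,0), (1,0), (2,0), (3,0), (4,0), (5,0), (6,0), (7,0), (8,0), (9,0), (10,0)}.
So G has 1 subgroup of order 11.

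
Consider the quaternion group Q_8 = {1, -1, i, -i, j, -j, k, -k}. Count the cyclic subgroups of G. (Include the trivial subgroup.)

5

Group the elements of G by the cyclic subgroup they generate; each cyclic subgroup of order d accounts for φ(d) elements.
Cyclic subgroups by order — order 1: 1; order 2: 1; order 4: 3.
Total: 5.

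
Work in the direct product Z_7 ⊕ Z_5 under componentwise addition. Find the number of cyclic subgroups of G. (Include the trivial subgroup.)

4

Each element a generates a cyclic subgroup ⟨a⟩; distinct elements may generate the same one (a cyclic group of order d has φ(d) generators).
Cyclic subgroups by order — order 1: 1; order 5: 1; order 7: 1; order 35: 1.
Total: 4.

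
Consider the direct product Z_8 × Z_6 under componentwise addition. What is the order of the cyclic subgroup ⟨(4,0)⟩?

The order of (4,0) in Z_8 × Z_6 is lcm(ord(4) in Z_8, ord(0) in Z_6).
ord(4) = 2 and ord(0) = 1, so |⟨(4,0)⟩| = lcm(2, 1) = 2.

2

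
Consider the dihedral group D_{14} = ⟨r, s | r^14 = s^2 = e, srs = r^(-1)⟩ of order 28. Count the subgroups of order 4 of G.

7

|G| = 28 and 4 | 28, so subgroups of order 4 are possible by Lagrange.
The subgroups of order 4 are: {e, r^7, r^3s, r^10s}; {e, r^7, r^4s, r^11s}; {e, r^7, r^5s, r^12s}; {e, r^7, r^6s, r^13s}; … (7 in all).
So G has 7 subgroups of order 4.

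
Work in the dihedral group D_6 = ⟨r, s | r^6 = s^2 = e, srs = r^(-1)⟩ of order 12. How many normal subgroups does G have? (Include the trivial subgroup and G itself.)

G has 16 subgroups. Checking conjugation-invariance by order — order 1: 1/1 normal; order 2: 1/7 normal; order 3: 1/1 normal; order 4: 0/3 normal; order 6: 3/3 normal; order 12: 1/1 normal.
Total normal subgroups: 7.

7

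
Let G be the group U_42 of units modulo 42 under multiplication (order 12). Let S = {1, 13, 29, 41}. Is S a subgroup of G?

|S| = 4 divides |G| = 12, consistent with Lagrange.
S contains the identity, every element's inverse is in S, and S is closed under ·: it is a subgroup.

Yes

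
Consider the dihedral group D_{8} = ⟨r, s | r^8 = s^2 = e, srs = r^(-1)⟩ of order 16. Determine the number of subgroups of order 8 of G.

|G| = 16 and 8 | 16, so subgroups of order 8 are possible by Lagrange.
The subgroups of order 8 are: {e, r, r^2, r^3, r^4, r^5, r^6, r^7}; {e, r^2, r^4, r^6, s, r^2s, r^4s, r^6s}; {e, r^2, r^4, r^6, rs, r^3s, r^5s, r^7s}.
So G has 3 subgroups of order 8.

3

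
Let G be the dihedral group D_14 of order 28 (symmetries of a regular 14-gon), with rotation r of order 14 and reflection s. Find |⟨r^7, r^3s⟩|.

4

|⟨r^7⟩| = 2 and |⟨r^3s⟩| = 2, so |H| is a multiple of lcm(2, 2) = 2 and divides |G| = 28.
Closing under the operation: H = {e, r^7, r^3s, r^10s}, so |H| = 4.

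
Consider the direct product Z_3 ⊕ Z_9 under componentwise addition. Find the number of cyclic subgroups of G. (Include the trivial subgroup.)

8

A cyclic subgroup of order d is generated by each of its φ(d) elements of order d, so the cyclic subgroups of order d number (#elements of order d)/φ(d).
Cyclic subgroups by order — order 1: 1; order 3: 4; order 9: 3.
Total: 8.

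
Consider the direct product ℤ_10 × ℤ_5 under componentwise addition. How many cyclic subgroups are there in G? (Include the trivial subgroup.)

14

Each element a generates a cyclic subgroup ⟨a⟩; distinct elements may generate the same one (a cyclic group of order d has φ(d) generators).
Cyclic subgroups by order — order 1: 1; order 2: 1; order 5: 6; order 10: 6.
Total: 14.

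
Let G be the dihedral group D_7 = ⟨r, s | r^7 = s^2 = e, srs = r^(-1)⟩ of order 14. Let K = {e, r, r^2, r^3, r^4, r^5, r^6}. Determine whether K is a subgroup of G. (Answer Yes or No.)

Yes

|K| = 7 divides |G| = 14, consistent with Lagrange.
K contains the identity, every element's inverse is in K, and K is closed under ·: it is a subgroup.
In fact K = ⟨r^4⟩.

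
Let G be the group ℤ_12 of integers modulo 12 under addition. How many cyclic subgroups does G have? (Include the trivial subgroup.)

6

A cyclic subgroup of order d is generated by each of its φ(d) elements of order d, so the cyclic subgroups of order d number (#elements of order d)/φ(d).
Cyclic subgroups by order — order 1: 1; order 2: 1; order 3: 1; order 4: 1; order 6: 1; order 12: 1.
Total: 6.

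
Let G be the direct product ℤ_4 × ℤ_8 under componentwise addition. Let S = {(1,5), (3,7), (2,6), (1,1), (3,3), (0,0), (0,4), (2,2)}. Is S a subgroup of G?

Yes

|S| = 8 divides |G| = 32, consistent with Lagrange.
S contains the identity, every element's inverse is in S, and S is closed under +: it is a subgroup.
In fact S = ⟨(1,5)⟩.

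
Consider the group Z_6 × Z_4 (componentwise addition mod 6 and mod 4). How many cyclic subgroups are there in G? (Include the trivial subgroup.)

12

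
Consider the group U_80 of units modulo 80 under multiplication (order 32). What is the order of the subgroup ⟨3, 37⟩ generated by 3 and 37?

8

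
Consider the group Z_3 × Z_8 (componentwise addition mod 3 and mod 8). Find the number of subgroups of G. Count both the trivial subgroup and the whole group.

|G| = 24, so by Lagrange every subgroup order divides 24. Divisors: 1, 2, 3, 4, 6, 8, 12, 24.
Subgroups by order — order 1: 1; order 2: 1; order 3: 1; order 4: 1; order 6: 1; order 8: 1; order 12: 1; order 24: 1.
Total: 1 + 1 + 1 + 1 + 1 + 1 + 1 + 1 = 8.

8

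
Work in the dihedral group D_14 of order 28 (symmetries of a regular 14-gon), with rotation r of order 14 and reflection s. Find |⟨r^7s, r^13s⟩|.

|⟨r^7s⟩| = 2 and |⟨r^13s⟩| = 2, so |H| is a multiple of lcm(2, 2) = 2 and divides |G| = 28.
Closing under the operation: H = {e, r^2, r^4, r^6, r^8, r^10, r^12, rs, r^3s, r^5s, r^7s, r^9s, r^11s, r^13s}, so |H| = 14.

14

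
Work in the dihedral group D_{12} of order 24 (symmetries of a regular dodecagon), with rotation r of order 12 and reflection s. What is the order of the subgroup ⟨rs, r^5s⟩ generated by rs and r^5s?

|⟨rs⟩| = 2 and |⟨r^5s⟩| = 2, so |H| is a multiple of lcm(2, 2) = 2 and divides |G| = 24.
Closing under the operation: H = {e, r^4, r^8, rs, r^5s, r^9s}, so |H| = 6.

6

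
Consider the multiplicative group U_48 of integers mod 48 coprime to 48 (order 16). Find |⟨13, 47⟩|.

8

|⟨13⟩| = 4 and |⟨47⟩| = 2, so |H| is a multiple of lcm(4, 2) = 4 and divides |G| = 16.
Closing under the operation: H = {1, 11, 13, 23, 25, 35, 37, 47}, so |H| = 8.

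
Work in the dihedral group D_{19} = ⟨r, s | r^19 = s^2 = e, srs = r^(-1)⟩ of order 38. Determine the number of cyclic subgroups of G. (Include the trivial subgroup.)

A cyclic subgroup of order d is generated by each of its φ(d) elements of order d, so the cyclic subgroups of order d number (#elements of order d)/φ(d).
Cyclic subgroups by order — order 1: 1; order 2: 19; order 19: 1.
Total: 21.

21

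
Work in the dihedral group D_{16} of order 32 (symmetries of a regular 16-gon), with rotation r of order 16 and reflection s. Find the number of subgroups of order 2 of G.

17

|G| = 32 and 2 | 32, so subgroups of order 2 are possible by Lagrange.
The subgroups of order 2 are: {e, r^10s}; {e, r^11s}; {e, r^12s}; {e, r^13s}; … (17 in all).
So G has 17 subgroups of order 2.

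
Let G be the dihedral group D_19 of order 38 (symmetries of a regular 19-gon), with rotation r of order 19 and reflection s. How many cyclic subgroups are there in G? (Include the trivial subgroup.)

21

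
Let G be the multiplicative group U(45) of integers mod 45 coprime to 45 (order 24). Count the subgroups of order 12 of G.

|G| = 24 and 12 | 24, so subgroups of order 12 are possible by Lagrange.
The subgroups of order 12 are: {1, 4, 11, 14, 16, 19, 26, 29, 31, 34, 41, 44}; {1, 4, 7, 13, 16, 19, 22, 28, 31, 34, 37, 43}; {1, 2, 4, 8, 16, 17, 19, 23, 31, 32, 34, 38}.
So G has 3 subgroups of order 12.

3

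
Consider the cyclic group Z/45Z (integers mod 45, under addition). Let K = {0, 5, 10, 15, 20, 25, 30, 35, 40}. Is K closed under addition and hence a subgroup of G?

|K| = 9 divides |G| = 45, consistent with Lagrange.
K contains the identity, every element's inverse is in K, and K is closed under +: it is a subgroup.
In fact K = ⟨35⟩.

Yes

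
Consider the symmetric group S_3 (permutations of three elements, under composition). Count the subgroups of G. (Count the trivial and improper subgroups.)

|G| = 6, so by Lagrange every subgroup order divides 6. Divisors: 1, 2, 3, 6.
Subgroups by order — order 1: 1; order 2: 3; order 3: 1; order 6: 1.
Total: 1 + 3 + 1 + 1 = 6.

6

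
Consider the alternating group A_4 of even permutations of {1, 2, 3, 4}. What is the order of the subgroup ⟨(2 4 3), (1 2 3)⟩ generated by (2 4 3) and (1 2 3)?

12

|⟨(2 4 3)⟩| = 3 and |⟨(1 2 3)⟩| = 3, so |H| is a multiple of lcm(3, 3) = 3 and divides |G| = 12.
Closing {(2 4 3), (1 2 3)} under the group operation gives all of G, so |H| = 12.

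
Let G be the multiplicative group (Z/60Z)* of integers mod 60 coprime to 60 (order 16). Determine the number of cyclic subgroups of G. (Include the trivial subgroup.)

12

Group the elements of G by the cyclic subgroup they generate; each cyclic subgroup of order d accounts for φ(d) elements.
Cyclic subgroups by order — order 1: 1; order 2: 7; order 4: 4.
Total: 12.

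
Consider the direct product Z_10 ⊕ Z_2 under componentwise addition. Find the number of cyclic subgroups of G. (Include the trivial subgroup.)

8

A cyclic subgroup of order d is generated by each of its φ(d) elements of order d, so the cyclic subgroups of order d number (#elements of order d)/φ(d).
Cyclic subgroups by order — order 1: 1; order 2: 3; order 5: 1; order 10: 3.
Total: 8.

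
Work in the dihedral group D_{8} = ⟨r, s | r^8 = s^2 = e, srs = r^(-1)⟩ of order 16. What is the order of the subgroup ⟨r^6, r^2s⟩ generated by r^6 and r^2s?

8

|⟨r^6⟩| = 4 and |⟨r^2s⟩| = 2, so |H| is a multiple of lcm(4, 2) = 4 and divides |G| = 16.
Closing under the operation: H = {e, r^2, r^4, r^6, s, r^2s, r^4s, r^6s}, so |H| = 8.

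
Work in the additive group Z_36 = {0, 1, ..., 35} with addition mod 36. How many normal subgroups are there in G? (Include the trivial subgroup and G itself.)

G is abelian, so every subgroup is normal.
G has 9 subgroups in total, hence 9 normal subgroups.

9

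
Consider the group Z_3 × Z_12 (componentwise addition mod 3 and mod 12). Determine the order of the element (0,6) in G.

The order of (0,6) in Z_3 × Z_12 is lcm(ord(0) in Z_3, ord(6) in Z_12).
ord(0) = 1 and ord(6) = 2, so |⟨(0,6)⟩| = lcm(1, 2) = 2.

2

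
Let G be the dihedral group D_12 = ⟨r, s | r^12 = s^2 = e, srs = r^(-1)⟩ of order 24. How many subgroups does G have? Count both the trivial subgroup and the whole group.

|G| = 24, so by Lagrange every subgroup order divides 24. Divisors: 1, 2, 3, 4, 6, 8, 12, 24.
Subgroups by order — order 1: 1; order 2: 13; order 3: 1; order 4: 7; order 6: 5; order 8: 3; order 12: 3; order 24: 1.
Total: 1 + 13 + 1 + 7 + 5 + 3 + 3 + 1 = 34.

34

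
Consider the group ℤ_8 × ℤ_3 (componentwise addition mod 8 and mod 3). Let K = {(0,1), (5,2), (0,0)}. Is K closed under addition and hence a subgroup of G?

(0,1) ∈ K but its inverse (0,2) ∉ K, so K is not a subgroup.

No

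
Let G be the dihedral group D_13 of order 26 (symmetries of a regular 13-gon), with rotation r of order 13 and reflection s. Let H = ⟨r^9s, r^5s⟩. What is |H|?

|⟨r^9s⟩| = 2 and |⟨r^5s⟩| = 2, so |H| is a multiple of lcm(2, 2) = 2 and divides |G| = 26.
Closing {r^9s, r^5s} under the group operation gives all of G, so |H| = 26.

26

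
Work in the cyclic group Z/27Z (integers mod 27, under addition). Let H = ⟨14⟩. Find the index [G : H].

1

|⟨14⟩| = 27 and |G| = 27.
By Lagrange, [G : H] = |G|/|H| = 27/27 = 1.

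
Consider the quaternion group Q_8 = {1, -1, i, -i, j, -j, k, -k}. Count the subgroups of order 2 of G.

|G| = 8 and 2 | 8, so subgroups of order 2 are possible by Lagrange.
The subgroups of order 2 are: {1, -1}.
So G has 1 subgroup of order 2.

1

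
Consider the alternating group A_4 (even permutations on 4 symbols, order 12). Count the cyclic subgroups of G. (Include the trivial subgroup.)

Each element a generates a cyclic subgroup ⟨a⟩; distinct elements may generate the same one (a cyclic group of order d has φ(d) generators).
Cyclic subgroups by order — order 1: 1; order 2: 3; order 3: 4.
Total: 8.

8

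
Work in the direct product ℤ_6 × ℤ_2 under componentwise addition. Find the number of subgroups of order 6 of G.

3

|G| = 12 and 6 | 12, so subgroups of order 6 are possible by Lagrange.
The subgroups of order 6 are: {(0,0), (0,1), (2,0), (2,1), (4,0), (4,1)}; {(0,0), (1,0), (2,0), (3,0), (4,0), (5,0)}; {(0,0), (1,1), (2,0), (3,1), (4,0), (5,1)}.
So G has 3 subgroups of order 6.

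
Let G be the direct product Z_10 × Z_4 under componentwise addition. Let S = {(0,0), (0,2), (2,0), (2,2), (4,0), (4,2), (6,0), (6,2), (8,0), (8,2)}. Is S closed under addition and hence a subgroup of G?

|S| = 10 divides |G| = 40, consistent with Lagrange.
S contains the identity, every element's inverse is in S, and S is closed under +: it is a subgroup.
In fact S = ⟨(6,2)⟩.

Yes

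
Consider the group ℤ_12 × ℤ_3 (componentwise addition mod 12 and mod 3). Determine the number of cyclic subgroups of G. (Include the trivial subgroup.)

Each element a generates a cyclic subgroup ⟨a⟩; distinct elements may generate the same one (a cyclic group of order d has φ(d) generators).
Cyclic subgroups by order — order 1: 1; order 2: 1; order 3: 4; order 4: 1; order 6: 4; order 12: 4.
Total: 15.

15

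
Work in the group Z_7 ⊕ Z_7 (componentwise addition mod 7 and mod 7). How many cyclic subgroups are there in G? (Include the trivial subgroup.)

9

A cyclic subgroup of order d is generated by each of its φ(d) elements of order d, so the cyclic subgroups of order d number (#elements of order d)/φ(d).
Cyclic subgroups by order — order 1: 1; order 7: 8.
Total: 9.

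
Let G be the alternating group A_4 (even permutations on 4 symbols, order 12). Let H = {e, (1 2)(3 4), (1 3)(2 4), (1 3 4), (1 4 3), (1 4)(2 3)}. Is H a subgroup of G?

No

Closure fails: (1 4 3) ∘ (1 2)(3 4) = (1 2 4) ∉ H. So H is not a subgroup.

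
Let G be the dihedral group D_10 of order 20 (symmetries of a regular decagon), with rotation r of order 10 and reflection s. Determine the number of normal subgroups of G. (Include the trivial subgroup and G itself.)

7

G has 22 subgroups. Checking conjugation-invariance by order — order 1: 1/1 normal; order 2: 1/11 normal; order 4: 0/5 normal; order 5: 1/1 normal; order 10: 3/3 normal; order 20: 1/1 normal.
Total normal subgroups: 7.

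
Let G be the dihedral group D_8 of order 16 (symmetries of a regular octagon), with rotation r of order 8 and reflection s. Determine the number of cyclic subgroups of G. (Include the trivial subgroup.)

A cyclic subgroup of order d is generated by each of its φ(d) elements of order d, so the cyclic subgroups of order d number (#elements of order d)/φ(d).
Cyclic subgroups by order — order 1: 1; order 2: 9; order 4: 1; order 8: 1.
Total: 12.

12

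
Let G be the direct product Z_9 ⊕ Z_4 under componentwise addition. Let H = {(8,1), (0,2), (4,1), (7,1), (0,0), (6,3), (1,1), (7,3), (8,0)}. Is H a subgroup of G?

(7,1) ∈ H but its inverse (2,3) ∉ H, so H is not a subgroup.

No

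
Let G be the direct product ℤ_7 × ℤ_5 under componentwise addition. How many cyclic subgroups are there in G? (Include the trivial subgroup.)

Each element a generates a cyclic subgroup ⟨a⟩; distinct elements may generate the same one (a cyclic group of order d has φ(d) generators).
Cyclic subgroups by order — order 1: 1; order 5: 1; order 7: 1; order 35: 1.
Total: 4.

4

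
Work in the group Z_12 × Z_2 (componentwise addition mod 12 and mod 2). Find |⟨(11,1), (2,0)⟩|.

|⟨(11,1)⟩| = 12 and |⟨(2,0)⟩| = 6, so |H| is a multiple of lcm(12, 6) = 12 and divides |G| = 24.
Closing under the operation: H = {(0,0), (1,1), (2,0), (3,1), (4,0), (5,1), (6,0), (7,1), (8,0), (9,1), (10,0), (11,1)}, so |H| = 12.

12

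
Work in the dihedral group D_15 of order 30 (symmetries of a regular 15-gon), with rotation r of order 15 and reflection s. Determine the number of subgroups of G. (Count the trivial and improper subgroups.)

|G| = 30, so by Lagrange every subgroup order divides 30. Divisors: 1, 2, 3, 5, 6, 10, 15, 30.
Subgroups by order — order 1: 1; order 2: 15; order 3: 1; order 5: 1; order 6: 5; order 10: 3; order 15: 1; order 30: 1.
Total: 1 + 15 + 1 + 1 + 5 + 3 + 1 + 1 = 28.

28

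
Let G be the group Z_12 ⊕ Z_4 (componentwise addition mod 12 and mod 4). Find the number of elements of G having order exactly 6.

An element (a,b) has order lcm(ord(a), ord(b)); count pairs with lcm equal to 6.
Enumerating gives 6 such elements.

6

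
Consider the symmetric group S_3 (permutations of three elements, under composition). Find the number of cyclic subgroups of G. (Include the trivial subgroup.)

Each element a generates a cyclic subgroup ⟨a⟩; distinct elements may generate the same one (a cyclic group of order d has φ(d) generators).
Cyclic subgroups by order — order 1: 1; order 2: 3; order 3: 1.
Total: 5.

5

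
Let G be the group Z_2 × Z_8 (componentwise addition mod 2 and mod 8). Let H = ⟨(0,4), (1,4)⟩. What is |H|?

4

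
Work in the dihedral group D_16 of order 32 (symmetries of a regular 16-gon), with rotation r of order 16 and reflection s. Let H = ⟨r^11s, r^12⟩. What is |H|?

|⟨r^11s⟩| = 2 and |⟨r^12⟩| = 4, so |H| is a multiple of lcm(2, 4) = 4 and divides |G| = 32.
Closing under the operation: H = {e, r^4, r^8, r^12, r^3s, r^7s, r^11s, r^15s}, so |H| = 8.

8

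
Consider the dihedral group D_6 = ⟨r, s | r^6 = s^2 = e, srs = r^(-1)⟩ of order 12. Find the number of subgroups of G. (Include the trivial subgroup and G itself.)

16

|G| = 12, so by Lagrange every subgroup order divides 12. Divisors: 1, 2, 3, 4, 6, 12.
Subgroups by order — order 1: 1; order 2: 7; order 3: 1; order 4: 3; order 6: 3; order 12: 1.
Total: 1 + 7 + 1 + 3 + 3 + 1 = 16.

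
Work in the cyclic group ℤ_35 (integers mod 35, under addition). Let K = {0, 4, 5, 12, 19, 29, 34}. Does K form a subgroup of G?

No

34 ∈ K but its inverse 1 ∉ K, so K is not a subgroup.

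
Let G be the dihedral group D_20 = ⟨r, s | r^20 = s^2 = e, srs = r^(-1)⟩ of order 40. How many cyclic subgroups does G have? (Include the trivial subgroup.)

26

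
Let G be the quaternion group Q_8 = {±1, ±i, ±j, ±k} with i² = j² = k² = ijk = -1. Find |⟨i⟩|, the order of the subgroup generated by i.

4

Computing powers of i: the smallest k with (i)^k = e is k = 4.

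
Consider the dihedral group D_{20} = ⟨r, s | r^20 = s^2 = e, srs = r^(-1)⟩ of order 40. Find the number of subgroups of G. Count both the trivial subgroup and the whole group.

|G| = 40, so by Lagrange every subgroup order divides 40. Divisors: 1, 2, 4, 5, 8, 10, 20, 40.
Subgroups by order — order 1: 1; order 2: 21; order 4: 11; order 5: 1; order 8: 5; order 10: 5; order 20: 3; order 40: 1.
Total: 1 + 21 + 11 + 1 + 5 + 5 + 3 + 1 = 48.

48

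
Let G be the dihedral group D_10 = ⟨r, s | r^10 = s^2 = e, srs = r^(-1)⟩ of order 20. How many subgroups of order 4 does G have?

5

|G| = 20 and 4 | 20, so subgroups of order 4 are possible by Lagrange.
The subgroups of order 4 are: {e, r^5, r^2s, r^7s}; {e, r^5, r^3s, r^8s}; {e, r^5, r^4s, r^9s}; {e, r^5, s, r^5s}; … (5 in all).
So G has 5 subgroups of order 4.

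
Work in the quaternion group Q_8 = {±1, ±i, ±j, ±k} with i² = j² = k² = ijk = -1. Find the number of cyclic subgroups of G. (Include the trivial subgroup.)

5

Each element a generates a cyclic subgroup ⟨a⟩; distinct elements may generate the same one (a cyclic group of order d has φ(d) generators).
Cyclic subgroups by order — order 1: 1; order 2: 1; order 4: 3.
Total: 5.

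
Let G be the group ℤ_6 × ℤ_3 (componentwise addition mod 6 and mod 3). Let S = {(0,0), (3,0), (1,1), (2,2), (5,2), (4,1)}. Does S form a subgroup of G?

|S| = 6 divides |G| = 18, consistent with Lagrange.
S contains the identity, every element's inverse is in S, and S is closed under +: it is a subgroup.
In fact S = ⟨(5,2)⟩.

Yes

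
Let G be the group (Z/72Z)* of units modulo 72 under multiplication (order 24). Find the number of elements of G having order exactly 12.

0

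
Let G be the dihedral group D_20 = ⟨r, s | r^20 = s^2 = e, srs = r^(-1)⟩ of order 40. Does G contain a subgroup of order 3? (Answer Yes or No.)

3 does not divide |G| = 40, so by Lagrange no subgroup of order 3 exists.

No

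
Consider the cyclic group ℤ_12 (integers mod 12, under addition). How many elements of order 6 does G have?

2

In a cyclic group of order 12, the number of elements of order d (for d | 12) is φ(d).
φ(6) = 2.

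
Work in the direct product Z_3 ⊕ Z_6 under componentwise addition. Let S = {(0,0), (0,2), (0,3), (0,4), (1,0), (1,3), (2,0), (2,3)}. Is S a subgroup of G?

No

|S| = 8 does not divide |G| = 18, so by Lagrange S is not a subgroup.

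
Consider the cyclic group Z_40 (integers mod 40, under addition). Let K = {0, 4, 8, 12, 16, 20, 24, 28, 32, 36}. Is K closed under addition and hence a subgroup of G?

Yes

|K| = 10 divides |G| = 40, consistent with Lagrange.
K contains the identity, every element's inverse is in K, and K is closed under +: it is a subgroup.
In fact K = ⟨4⟩.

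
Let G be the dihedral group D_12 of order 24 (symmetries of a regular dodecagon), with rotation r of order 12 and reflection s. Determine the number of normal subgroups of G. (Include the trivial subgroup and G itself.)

G has 34 subgroups. Checking conjugation-invariance by order — order 1: 1/1 normal; order 2: 1/13 normal; order 3: 1/1 normal; order 4: 1/7 normal; order 6: 1/5 normal; order 8: 0/3 normal; order 12: 3/3 normal; order 24: 1/1 normal.
Total normal subgroups: 9.

9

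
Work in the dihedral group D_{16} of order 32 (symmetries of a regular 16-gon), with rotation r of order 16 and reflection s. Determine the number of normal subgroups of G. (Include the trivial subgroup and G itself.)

8

G has 36 subgroups. Checking conjugation-invariance by order — order 1: 1/1 normal; order 2: 1/17 normal; order 4: 1/9 normal; order 8: 1/5 normal; order 16: 3/3 normal; order 32: 1/1 normal.
Total normal subgroups: 8.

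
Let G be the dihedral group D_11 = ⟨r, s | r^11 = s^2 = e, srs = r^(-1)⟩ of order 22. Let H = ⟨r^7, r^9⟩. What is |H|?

|⟨r^7⟩| = 11 and |⟨r^9⟩| = 11, so |H| is a multiple of lcm(11, 11) = 11 and divides |G| = 22.
Closing under the operation: H = {e, r, r^2, r^3, r^4, r^5, r^6, r^7, r^8, r^9, r^10}, so |H| = 11.

11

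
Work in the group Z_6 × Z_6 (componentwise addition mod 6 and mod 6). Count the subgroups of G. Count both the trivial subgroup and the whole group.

30

|G| = 36, so by Lagrange every subgroup order divides 36. Divisors: 1, 2, 3, 4, 6, 9, 12, 18, 36.
Subgroups by order — order 1: 1; order 2: 3; order 3: 4; order 4: 1; order 6: 12; order 9: 1; order 12: 4; order 18: 3; order 36: 1.
Total: 1 + 3 + 4 + 1 + 12 + 1 + 4 + 3 + 1 = 30.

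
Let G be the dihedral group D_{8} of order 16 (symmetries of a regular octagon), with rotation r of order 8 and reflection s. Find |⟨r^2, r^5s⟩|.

8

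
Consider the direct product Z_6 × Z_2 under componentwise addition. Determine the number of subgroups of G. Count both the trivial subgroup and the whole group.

|G| = 12, so by Lagrange every subgroup order divides 12. Divisors: 1, 2, 3, 4, 6, 12.
Subgroups by order — order 1: 1; order 2: 3; order 3: 1; order 4: 1; order 6: 3; order 12: 1.
Total: 1 + 3 + 1 + 1 + 3 + 1 = 10.

10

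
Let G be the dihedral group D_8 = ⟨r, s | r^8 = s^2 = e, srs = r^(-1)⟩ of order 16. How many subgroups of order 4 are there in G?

|G| = 16 and 4 | 16, so subgroups of order 4 are possible by Lagrange.
The subgroups of order 4 are: {e, r^2, r^4, r^6}; {e, r^4, r^2s, r^6s}; {e, r^4, r^3s, r^7s}; {e, r^4, s, r^4s}; … (5 in all).
So G has 5 subgroups of order 4.

5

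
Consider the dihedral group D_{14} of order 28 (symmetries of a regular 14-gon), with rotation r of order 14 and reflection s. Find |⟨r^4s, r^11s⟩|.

4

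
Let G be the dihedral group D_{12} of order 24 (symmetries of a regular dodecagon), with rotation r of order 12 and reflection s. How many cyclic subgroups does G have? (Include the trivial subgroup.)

Each element a generates a cyclic subgroup ⟨a⟩; distinct elements may generate the same one (a cyclic group of order d has φ(d) generators).
Cyclic subgroups by order — order 1: 1; order 2: 13; order 3: 1; order 4: 1; order 6: 1; order 12: 1.
Total: 18.

18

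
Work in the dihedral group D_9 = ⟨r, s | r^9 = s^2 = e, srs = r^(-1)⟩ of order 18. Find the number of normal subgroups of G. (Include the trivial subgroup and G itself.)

G has 16 subgroups. Checking conjugation-invariance by order — order 1: 1/1 normal; order 2: 0/9 normal; order 3: 1/1 normal; order 6: 0/3 normal; order 9: 1/1 normal; order 18: 1/1 normal.
Total normal subgroups: 4.

4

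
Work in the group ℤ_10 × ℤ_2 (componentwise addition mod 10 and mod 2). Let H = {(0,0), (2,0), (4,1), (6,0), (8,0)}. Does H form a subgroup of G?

No

(6,0) ∈ H but its inverse (4,0) ∉ H, so H is not a subgroup.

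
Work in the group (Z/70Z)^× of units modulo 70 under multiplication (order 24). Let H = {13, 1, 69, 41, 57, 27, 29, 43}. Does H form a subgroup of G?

Yes

|H| = 8 divides |G| = 24, consistent with Lagrange.
H contains the identity, every element's inverse is in H, and H is closed under ·: it is a subgroup.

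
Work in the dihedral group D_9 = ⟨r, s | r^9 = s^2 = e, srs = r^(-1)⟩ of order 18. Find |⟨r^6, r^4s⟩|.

|⟨r^6⟩| = 3 and |⟨r^4s⟩| = 2, so |H| is a multiple of lcm(3, 2) = 6 and divides |G| = 18.
Closing under the operation: H = {e, r^3, r^6, rs, r^4s, r^7s}, so |H| = 6.

6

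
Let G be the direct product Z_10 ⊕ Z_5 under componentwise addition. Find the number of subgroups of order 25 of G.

1

|G| = 50 and 25 | 50, so subgroups of order 25 are possible by Lagrange.
The subgroups of order 25 are: {(0,0), (0,1), (0,2), (0,3), (0,4), (2,0), (2,1), (2,2), (2,3), (2,4), (4,0), (4,1), (4,2), (4,3), (4,4), (6,0), (6,1), (6,2), (6,3), (6,4), (8,0), (8,1), (8,2), (8,3), (8,4)}.
So G has 1 subgroup of order 25.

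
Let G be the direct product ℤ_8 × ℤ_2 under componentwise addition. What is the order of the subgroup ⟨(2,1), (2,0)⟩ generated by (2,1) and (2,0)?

|⟨(2,1)⟩| = 4 and |⟨(2,0)⟩| = 4, so |H| is a multiple of lcm(4, 4) = 4 and divides |G| = 16.
Closing under the operation: H = {(0,0), (0,1), (2,0), (2,1), (4,0), (4,1), (6,0), (6,1)}, so |H| = 8.

8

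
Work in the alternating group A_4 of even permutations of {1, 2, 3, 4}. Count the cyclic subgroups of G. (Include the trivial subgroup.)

8

A cyclic subgroup of order d is generated by each of its φ(d) elements of order d, so the cyclic subgroups of order d number (#elements of order d)/φ(d).
Cyclic subgroups by order — order 1: 1; order 2: 3; order 3: 4.
Total: 8.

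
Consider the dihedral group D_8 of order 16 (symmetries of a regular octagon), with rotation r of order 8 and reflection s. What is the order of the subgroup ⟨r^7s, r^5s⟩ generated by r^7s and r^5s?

8

|⟨r^7s⟩| = 2 and |⟨r^5s⟩| = 2, so |H| is a multiple of lcm(2, 2) = 2 and divides |G| = 16.
Closing under the operation: H = {e, r^2, r^4, r^6, rs, r^3s, r^5s, r^7s}, so |H| = 8.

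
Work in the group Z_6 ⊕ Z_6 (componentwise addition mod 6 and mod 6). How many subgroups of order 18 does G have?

3

|G| = 36 and 18 | 36, so subgroups of order 18 are possible by Lagrange.
The subgroups of order 18 are: {(0,0), (0,1), (0,2), (0,3), (0,4), (0,5), (2,0), (2,1), (2,2), (2,3), (2,4), (2,5), (4,0), (4,1), (4,2), (4,3), (4,4), (4,5)}; {(0,0), (0,2), (0,4), (1,0), (1,2), (1,4), (2,0), (2,2), (2,4), (3,0), (3,2), (3,4), (4,0), (4,2), (4,4), (5,0), (5,2), (5,4)}; {(0,0), (0,2), (0,4), (1,1), (1,3), (1,5), (2,0), (2,2), (2,4), (3,1), (3,3), (3,5), (4,0), (4,2), (4,4), (5,1), (5,3), (5,5)}.
So G has 3 subgroups of order 18.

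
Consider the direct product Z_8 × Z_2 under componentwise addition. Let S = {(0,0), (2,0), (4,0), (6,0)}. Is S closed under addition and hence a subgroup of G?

Yes

|S| = 4 divides |G| = 16, consistent with Lagrange.
S contains the identity, every element's inverse is in S, and S is closed under +: it is a subgroup.
In fact S = ⟨(6,0)⟩.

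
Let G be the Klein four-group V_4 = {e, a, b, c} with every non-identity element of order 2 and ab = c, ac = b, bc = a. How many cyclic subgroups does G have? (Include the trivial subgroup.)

4

Each element a generates a cyclic subgroup ⟨a⟩; distinct elements may generate the same one (a cyclic group of order d has φ(d) generators).
Cyclic subgroups by order — order 1: 1; order 2: 3.
Total: 4.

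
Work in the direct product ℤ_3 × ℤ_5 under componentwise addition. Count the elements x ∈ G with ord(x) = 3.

2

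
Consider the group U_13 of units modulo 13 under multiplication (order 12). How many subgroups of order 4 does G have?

|G| = 12 and 4 | 12, so subgroups of order 4 are possible by Lagrange.
The subgroups of order 4 are: {1, 5, 8, 12}.
So G has 1 subgroup of order 4.

1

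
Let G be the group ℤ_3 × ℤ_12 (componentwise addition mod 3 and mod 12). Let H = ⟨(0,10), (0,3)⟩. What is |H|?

12

|⟨(0,10)⟩| = 6 and |⟨(0,3)⟩| = 4, so |H| is a multiple of lcm(6, 4) = 12 and divides |G| = 36.
Closing under the operation: H = {(0,0), (0,1), (0,2), (0,3), (0,4), (0,5), (0,6), (0,7), (0,8), (0,9), (0,10), (0,11)}, so |H| = 12.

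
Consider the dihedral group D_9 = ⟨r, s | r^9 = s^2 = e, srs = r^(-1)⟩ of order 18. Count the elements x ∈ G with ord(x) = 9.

The elements of order 9 are: r, r^2, r^4, r^5, r^7, r^8.
That's 6.

6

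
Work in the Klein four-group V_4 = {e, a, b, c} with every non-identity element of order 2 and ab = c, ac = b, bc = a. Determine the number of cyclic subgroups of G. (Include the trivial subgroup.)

4

Each element a generates a cyclic subgroup ⟨a⟩; distinct elements may generate the same one (a cyclic group of order d has φ(d) generators).
Cyclic subgroups by order — order 1: 1; order 2: 3.
Total: 4.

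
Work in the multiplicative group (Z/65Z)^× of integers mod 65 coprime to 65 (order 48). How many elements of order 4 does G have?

12

Enumerating element orders in G gives 12 elements of order 4.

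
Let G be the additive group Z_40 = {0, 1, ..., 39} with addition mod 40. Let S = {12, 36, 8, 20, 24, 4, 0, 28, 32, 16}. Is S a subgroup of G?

Yes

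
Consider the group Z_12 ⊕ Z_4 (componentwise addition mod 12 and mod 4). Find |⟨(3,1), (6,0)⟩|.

|⟨(3,1)⟩| = 4 and |⟨(6,0)⟩| = 2, so |H| is a multiple of lcm(4, 2) = 4 and divides |G| = 48.
Closing under the operation: H = {(0,0), (0,2), (3,1), (3,3), (6,0), (6,2), (9,1), (9,3)}, so |H| = 8.

8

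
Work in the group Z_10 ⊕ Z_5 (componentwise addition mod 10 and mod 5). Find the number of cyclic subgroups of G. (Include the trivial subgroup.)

Group the elements of G by the cyclic subgroup they generate; each cyclic subgroup of order d accounts for φ(d) elements.
Cyclic subgroups by order — order 1: 1; order 2: 1; order 5: 6; order 10: 6.
Total: 14.

14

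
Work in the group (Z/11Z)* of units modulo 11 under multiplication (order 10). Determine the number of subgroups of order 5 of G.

1

|G| = 10 and 5 | 10, so subgroups of order 5 are possible by Lagrange.
The subgroups of order 5 are: {1, 3, 4, 5, 9}.
So G has 1 subgroup of order 5.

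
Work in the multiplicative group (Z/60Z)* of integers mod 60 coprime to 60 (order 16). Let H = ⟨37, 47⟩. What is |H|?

|⟨37⟩| = 4 and |⟨47⟩| = 4, so |H| is a multiple of lcm(4, 4) = 4 and divides |G| = 16.
Closing under the operation: H = {1, 11, 13, 23, 37, 47, 49, 59}, so |H| = 8.

8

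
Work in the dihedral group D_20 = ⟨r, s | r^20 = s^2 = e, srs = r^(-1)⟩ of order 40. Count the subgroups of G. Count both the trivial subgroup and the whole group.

48

|G| = 40, so by Lagrange every subgroup order divides 40. Divisors: 1, 2, 4, 5, 8, 10, 20, 40.
Subgroups by order — order 1: 1; order 2: 21; order 4: 11; order 5: 1; order 8: 5; order 10: 5; order 20: 3; order 40: 1.
Total: 1 + 21 + 11 + 1 + 5 + 5 + 3 + 1 = 48.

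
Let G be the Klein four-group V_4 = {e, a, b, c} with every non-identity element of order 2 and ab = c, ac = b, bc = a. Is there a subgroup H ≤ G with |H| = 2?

2 | 4. A subgroup of order 2 is {e, a}.

Yes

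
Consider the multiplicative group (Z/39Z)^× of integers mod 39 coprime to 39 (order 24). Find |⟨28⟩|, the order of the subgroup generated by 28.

Compute successive powers of 28 mod 39: 28, 4, 34, 16, 19, 25, 37, 22, …; 28^12 ≡ 1 (mod 39).
So |⟨28⟩| = 12.

12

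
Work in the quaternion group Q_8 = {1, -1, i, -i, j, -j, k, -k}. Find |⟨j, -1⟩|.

4

|⟨j⟩| = 4 and |⟨-1⟩| = 2, so |H| is a multiple of lcm(4, 2) = 4 and divides |G| = 8.
Closing under the operation: H = {1, -1, j, -j}, so |H| = 4.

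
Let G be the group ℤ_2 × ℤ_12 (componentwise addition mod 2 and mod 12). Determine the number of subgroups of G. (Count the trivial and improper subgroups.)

|G| = 24, so by Lagrange every subgroup order divides 24. Divisors: 1, 2, 3, 4, 6, 8, 12, 24.
Subgroups by order — order 1: 1; order 2: 3; order 3: 1; order 4: 3; order 6: 3; order 8: 1; order 12: 3; order 24: 1.
Total: 1 + 3 + 1 + 3 + 3 + 1 + 3 + 1 = 16.

16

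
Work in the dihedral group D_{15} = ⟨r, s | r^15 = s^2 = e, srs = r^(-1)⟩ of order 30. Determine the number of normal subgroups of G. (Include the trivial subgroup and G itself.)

G has 28 subgroups. Checking conjugation-invariance by order — order 1: 1/1 normal; order 2: 0/15 normal; order 3: 1/1 normal; order 5: 1/1 normal; order 6: 0/5 normal; order 10: 0/3 normal; order 15: 1/1 normal; order 30: 1/1 normal.
Total normal subgroups: 5.

5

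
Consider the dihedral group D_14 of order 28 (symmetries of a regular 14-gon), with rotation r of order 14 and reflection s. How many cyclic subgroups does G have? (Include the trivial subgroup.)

Each element a generates a cyclic subgroup ⟨a⟩; distinct elements may generate the same one (a cyclic group of order d has φ(d) generators).
Cyclic subgroups by order — order 1: 1; order 2: 15; order 7: 1; order 14: 1.
Total: 18.

18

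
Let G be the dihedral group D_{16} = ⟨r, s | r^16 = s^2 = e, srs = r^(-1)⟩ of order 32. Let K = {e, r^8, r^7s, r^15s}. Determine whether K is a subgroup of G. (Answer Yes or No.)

|K| = 4 divides |G| = 32, consistent with Lagrange.
K contains the identity, every element's inverse is in K, and K is closed under ·: it is a subgroup.

Yes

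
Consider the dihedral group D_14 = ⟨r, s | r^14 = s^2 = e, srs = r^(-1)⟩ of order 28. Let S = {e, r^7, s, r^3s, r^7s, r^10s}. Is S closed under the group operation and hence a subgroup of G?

No

|S| = 6 does not divide |G| = 28, so by Lagrange S is not a subgroup.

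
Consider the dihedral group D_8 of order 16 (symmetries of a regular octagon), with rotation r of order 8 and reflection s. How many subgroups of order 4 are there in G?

|G| = 16 and 4 | 16, so subgroups of order 4 are possible by Lagrange.
The subgroups of order 4 are: {e, r^2, r^4, r^6}; {e, r^4, r^2s, r^6s}; {e, r^4, r^3s, r^7s}; {e, r^4, s, r^4s}; … (5 in all).
So G has 5 subgroups of order 4.

5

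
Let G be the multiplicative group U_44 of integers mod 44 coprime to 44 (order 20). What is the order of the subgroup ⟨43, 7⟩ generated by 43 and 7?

|⟨43⟩| = 2 and |⟨7⟩| = 10, so |H| is a multiple of lcm(2, 10) = 10 and divides |G| = 20.
Closing under the operation: H = {1, 5, 7, 9, 19, 25, 35, 37, 39, 43}, so |H| = 10.

10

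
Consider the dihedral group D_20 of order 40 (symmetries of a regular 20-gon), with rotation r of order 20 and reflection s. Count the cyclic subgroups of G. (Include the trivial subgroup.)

Each element a generates a cyclic subgroup ⟨a⟩; distinct elements may generate the same one (a cyclic group of order d has φ(d) generators).
Cyclic subgroups by order — order 1: 1; order 2: 21; order 4: 1; order 5: 1; order 10: 1; order 20: 1.
Total: 26.

26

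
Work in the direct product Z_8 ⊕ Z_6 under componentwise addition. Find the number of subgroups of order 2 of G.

|G| = 48 and 2 | 48, so subgroups of order 2 are possible by Lagrange.
The subgroups of order 2 are: {(0,0), (0,3)}; {(0,0), (4,0)}; {(0,0), (4,3)}.
So G has 3 subgroups of order 2.

3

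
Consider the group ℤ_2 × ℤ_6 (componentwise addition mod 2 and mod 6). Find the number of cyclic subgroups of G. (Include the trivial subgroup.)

Each element a generates a cyclic subgroup ⟨a⟩; distinct elements may generate the same one (a cyclic group of order d has φ(d) generators).
Cyclic subgroups by order — order 1: 1; order 2: 3; order 3: 1; order 6: 3.
Total: 8.

8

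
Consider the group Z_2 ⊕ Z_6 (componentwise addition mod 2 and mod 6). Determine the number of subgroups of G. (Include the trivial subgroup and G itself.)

|G| = 12, so by Lagrange every subgroup order divides 12. Divisors: 1, 2, 3, 4, 6, 12.
Subgroups by order — order 1: 1; order 2: 3; order 3: 1; order 4: 1; order 6: 3; order 12: 1.
Total: 1 + 3 + 1 + 1 + 3 + 1 = 10.

10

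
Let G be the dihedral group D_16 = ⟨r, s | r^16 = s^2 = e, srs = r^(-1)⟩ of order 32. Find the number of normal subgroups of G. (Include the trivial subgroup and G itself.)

8

G has 36 subgroups. Checking conjugation-invariance by order — order 1: 1/1 normal; order 2: 1/17 normal; order 4: 1/9 normal; order 8: 1/5 normal; order 16: 3/3 normal; order 32: 1/1 normal.
Total normal subgroups: 8.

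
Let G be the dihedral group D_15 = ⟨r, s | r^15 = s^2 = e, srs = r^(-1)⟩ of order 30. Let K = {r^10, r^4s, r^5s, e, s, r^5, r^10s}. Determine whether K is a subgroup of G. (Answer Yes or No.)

No

|K| = 7 does not divide |G| = 30, so by Lagrange K is not a subgroup.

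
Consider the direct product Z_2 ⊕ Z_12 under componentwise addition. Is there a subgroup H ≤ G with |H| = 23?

23 does not divide |G| = 24, so by Lagrange no subgroup of order 23 exists.

No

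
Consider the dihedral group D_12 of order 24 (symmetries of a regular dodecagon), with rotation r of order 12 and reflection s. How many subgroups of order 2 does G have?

13

|G| = 24 and 2 | 24, so subgroups of order 2 are possible by Lagrange.
The subgroups of order 2 are: {e, r^10s}; {e, r^11s}; {e, r^2s}; {e, r^3s}; … (13 in all).
So G has 13 subgroups of order 2.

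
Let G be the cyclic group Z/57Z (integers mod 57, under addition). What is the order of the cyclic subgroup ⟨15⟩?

19

In Z/57Z, the order of an element a is n/gcd(a, n).
gcd(15, 57) = 3, so |⟨15⟩| = 57/3 = 19.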